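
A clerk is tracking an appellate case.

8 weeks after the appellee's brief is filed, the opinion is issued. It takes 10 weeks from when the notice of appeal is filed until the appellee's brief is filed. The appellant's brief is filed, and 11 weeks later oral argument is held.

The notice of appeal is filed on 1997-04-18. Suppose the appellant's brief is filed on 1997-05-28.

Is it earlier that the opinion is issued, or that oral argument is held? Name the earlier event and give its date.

The notice of appeal is filed: Apr 18, 1997.
The appellee's brief is filed: Apr 18, 1997 + 10 weeks = Jun 27, 1997.
The opinion is issued: Jun 27, 1997 + 8 weeks = Aug 22, 1997.
The appellant's brief is filed: May 28, 1997.
Oral argument is held: May 28, 1997 + 11 weeks = Aug 13, 1997.
Comparing: the opinion is issued on Aug 22, 1997 vs oral argument is held on Aug 13, 1997. Earlier: oral argument is held.

Oral argument is held — 1997-08-13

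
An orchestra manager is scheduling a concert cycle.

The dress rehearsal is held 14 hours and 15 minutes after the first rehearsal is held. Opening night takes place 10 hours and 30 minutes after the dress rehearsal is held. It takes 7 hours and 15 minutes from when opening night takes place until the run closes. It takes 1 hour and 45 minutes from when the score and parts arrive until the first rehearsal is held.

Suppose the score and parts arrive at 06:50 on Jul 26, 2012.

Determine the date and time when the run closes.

16:35 on Jul 27, 2012

The score and parts arrive: 06:50 Jul 26, 2012.
The first rehearsal is held: 06:50 Jul 26, 2012 + 1h45m = 08:35 Jul 26, 2012.
The dress rehearsal is held: 08:35 Jul 26, 2012 + 14h15m = 22:50 Jul 26, 2012.
Opening night takes place: 22:50 Jul 26, 2012 + 10h30m = 09:20 Jul 27, 2012.
The run closes: 09:20 Jul 27, 2012 + 7h15m = 16:35 Jul 27, 2012.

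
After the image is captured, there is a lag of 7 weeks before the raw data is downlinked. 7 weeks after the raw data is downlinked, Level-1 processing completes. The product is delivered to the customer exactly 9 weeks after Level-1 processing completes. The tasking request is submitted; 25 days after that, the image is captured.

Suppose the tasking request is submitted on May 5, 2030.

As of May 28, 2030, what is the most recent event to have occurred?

The tasking request is submitted: May 5, 2030.
The image is captured: May 5, 2030 + 25 days = May 30, 2030.
The raw data is downlinked: May 30, 2030 + 7 weeks = Jul 18, 2030.
Level-1 processing completes: Jul 18, 2030 + 7 weeks = Sep 5, 2030.
The product is delivered to the customer: Sep 5, 2030 + 9 weeks = Nov 7, 2030.
May 28, 2030 falls between when the tasking request is submitted (May 5, 2030) and when the image is captured (May 30, 2030).

The tasking request is submitted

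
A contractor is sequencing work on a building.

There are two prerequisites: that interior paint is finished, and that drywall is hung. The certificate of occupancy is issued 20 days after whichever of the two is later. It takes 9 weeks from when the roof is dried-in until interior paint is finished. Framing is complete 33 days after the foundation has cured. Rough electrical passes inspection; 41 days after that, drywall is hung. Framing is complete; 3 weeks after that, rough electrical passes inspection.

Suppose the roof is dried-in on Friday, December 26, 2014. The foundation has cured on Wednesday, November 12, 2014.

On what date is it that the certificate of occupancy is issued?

Thursday, March 19, 2015

The roof is dried-in: Dec 26, 2014.
Interior paint is finished: Dec 26, 2014 + 9 weeks = Feb 27, 2015.
The foundation has cured: Nov 12, 2014.
Framing is complete: Nov 12, 2014 + 33 days = Dec 15, 2014.
Rough electrical passes inspection: Dec 15, 2014 + 3 weeks = Jan 5, 2015.
Drywall is hung: Jan 5, 2015 + 41 days = Feb 15, 2015.
Both prerequisites met — interior paint is finished (Feb 27, 2015), drywall is hung (Feb 15, 2015); the later is Feb 27, 2015.
The certificate of occupancy is issued: Feb 27, 2015 + 20 days = Mar 19, 2015.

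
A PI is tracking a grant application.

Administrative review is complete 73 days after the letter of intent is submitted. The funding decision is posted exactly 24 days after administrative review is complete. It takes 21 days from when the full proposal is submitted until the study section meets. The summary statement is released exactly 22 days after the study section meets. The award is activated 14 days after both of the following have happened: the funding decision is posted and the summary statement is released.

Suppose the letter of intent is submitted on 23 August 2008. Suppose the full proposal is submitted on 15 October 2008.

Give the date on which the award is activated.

12 December 2008

The letter of intent is submitted: Aug 23, 2008.
Administrative review is complete: Aug 23, 2008 + 73 days = Nov 4, 2008.
The funding decision is posted: Nov 4, 2008 + 24 days = Nov 28, 2008.
The full proposal is submitted: Oct 15, 2008.
The study section meets: Oct 15, 2008 + 21 days = Nov 5, 2008.
The summary statement is released: Nov 5, 2008 + 22 days = Nov 27, 2008.
Both prerequisites met — the funding decision is posted (Nov 28, 2008), the summary statement is released (Nov 27, 2008); the later is Nov 28, 2008.
The award is activated: Nov 28, 2008 + 14 days = Dec 12, 2008.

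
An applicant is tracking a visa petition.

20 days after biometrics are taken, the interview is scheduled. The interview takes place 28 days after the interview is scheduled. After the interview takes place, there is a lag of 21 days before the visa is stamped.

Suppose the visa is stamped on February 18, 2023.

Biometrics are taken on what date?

December 11, 2022

The visa is stamped: Feb 18, 2023.
The interview takes place: Feb 18, 2023 − 21 days = Jan 28, 2023.
The interview is scheduled: Jan 28, 2023 − 28 days = Dec 31, 2022.
Biometrics are taken: Dec 31, 2022 − 20 days = Dec 11, 2022.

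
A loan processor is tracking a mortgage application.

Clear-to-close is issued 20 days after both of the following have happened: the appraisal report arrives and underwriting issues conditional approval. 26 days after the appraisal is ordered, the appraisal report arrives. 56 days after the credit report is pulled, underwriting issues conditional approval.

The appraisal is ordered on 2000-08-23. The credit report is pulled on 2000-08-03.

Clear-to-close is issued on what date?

The appraisal is ordered: Aug 23, 2000.
The appraisal report arrives: Aug 23, 2000 + 26 days = Sep 18, 2000.
The credit report is pulled: Aug 3, 2000.
Underwriting issues conditional approval: Aug 3, 2000 + 56 days = Sep 28, 2000.
Both prerequisites met — the appraisal report arrives (Sep 18, 2000), underwriting issues conditional approval (Sep 28, 2000); the later is Sep 28, 2000.
Clear-to-close is issued: Sep 28, 2000 + 20 days = Oct 18, 2000.

2000-10-18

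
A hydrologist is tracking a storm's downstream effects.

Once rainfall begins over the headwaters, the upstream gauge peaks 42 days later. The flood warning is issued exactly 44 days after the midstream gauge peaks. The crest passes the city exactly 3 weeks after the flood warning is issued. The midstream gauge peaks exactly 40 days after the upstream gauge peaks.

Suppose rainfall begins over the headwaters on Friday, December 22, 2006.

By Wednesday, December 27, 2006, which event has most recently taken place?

Rainfall begins over the headwaters

Rainfall begins over the headwaters: Dec 22, 2006.
The upstream gauge peaks: Dec 22, 2006 + 42 days = Feb 2, 2007.
The midstream gauge peaks: Feb 2, 2007 + 40 days = Mar 14, 2007.
The flood warning is issued: Mar 14, 2007 + 44 days = Apr 27, 2007.
The crest passes the city: Apr 27, 2007 + 3 weeks = May 18, 2007.
Dec 27, 2006 falls between when rainfall begins over the headwaters (Dec 22, 2006) and when the upstream gauge peaks (Feb 2, 2007).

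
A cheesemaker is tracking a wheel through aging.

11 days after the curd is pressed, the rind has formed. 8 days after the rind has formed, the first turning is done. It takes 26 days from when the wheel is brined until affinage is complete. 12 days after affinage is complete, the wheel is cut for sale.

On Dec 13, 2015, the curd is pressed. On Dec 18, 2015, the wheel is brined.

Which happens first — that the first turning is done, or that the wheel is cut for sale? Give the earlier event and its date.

The curd is pressed: Dec 13, 2015.
The rind has formed: Dec 13, 2015 + 11 days = Dec 24, 2015.
The first turning is done: Dec 24, 2015 + 8 days = Jan 1, 2016.
The wheel is brined: Dec 18, 2015.
Affinage is complete: Dec 18, 2015 + 26 days = Jan 13, 2016.
The wheel is cut for sale: Jan 13, 2016 + 12 days = Jan 25, 2016.
Comparing: the first turning is done on Jan 1, 2016 vs the wheel is cut for sale on Jan 25, 2016. Earlier: the first turning is done.

The first turning is done — Jan 1, 2016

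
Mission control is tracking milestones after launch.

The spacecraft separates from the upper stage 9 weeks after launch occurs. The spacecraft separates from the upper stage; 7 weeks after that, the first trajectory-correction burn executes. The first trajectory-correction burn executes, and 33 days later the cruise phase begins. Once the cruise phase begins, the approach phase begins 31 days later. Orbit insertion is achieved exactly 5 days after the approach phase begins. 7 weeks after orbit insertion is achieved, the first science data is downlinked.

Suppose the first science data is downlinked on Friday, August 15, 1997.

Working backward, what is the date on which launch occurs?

Saturday, December 28, 1996

The first science data is downlinked: Aug 15, 1997.
Orbit insertion is achieved: Aug 15, 1997 − 7 weeks = Jun 27, 1997.
The approach phase begins: Jun 27, 1997 − 5 days = Jun 22, 1997.
The cruise phase begins: Jun 22, 1997 − 31 days = May 22, 1997.
The first trajectory-correction burn executes: May 22, 1997 − 33 days = Apr 19, 1997.
The spacecraft separates from the upper stage: Apr 19, 1997 − 7 weeks = Mar 1, 1997.
Launch occurs: Mar 1, 1997 − 9 weeks = Dec 28, 1996.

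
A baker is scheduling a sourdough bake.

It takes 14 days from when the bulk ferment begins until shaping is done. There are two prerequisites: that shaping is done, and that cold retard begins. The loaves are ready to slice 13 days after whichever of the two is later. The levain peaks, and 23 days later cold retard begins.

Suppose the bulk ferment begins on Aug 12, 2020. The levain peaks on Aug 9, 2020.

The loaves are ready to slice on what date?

Sep 14, 2020

The bulk ferment begins: Aug 12, 2020.
Shaping is done: Aug 12, 2020 + 14 days = Aug 26, 2020.
The levain peaks: Aug 9, 2020.
Cold retard begins: Aug 9, 2020 + 23 days = Sep 1, 2020.
Both prerequisites met — shaping is done (Aug 26, 2020), cold retard begins (Sep 1, 2020); the later is Sep 1, 2020.
The loaves are ready to slice: Sep 1, 2020 + 13 days = Sep 14, 2020.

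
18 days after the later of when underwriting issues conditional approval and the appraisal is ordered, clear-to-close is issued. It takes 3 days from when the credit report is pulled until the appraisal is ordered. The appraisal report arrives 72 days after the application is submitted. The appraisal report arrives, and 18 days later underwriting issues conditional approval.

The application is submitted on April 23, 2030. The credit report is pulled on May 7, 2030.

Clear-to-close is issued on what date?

The application is submitted: Apr 23, 2030.
The appraisal report arrives: Apr 23, 2030 + 72 days = Jul 4, 2030.
Underwriting issues conditional approval: Jul 4, 2030 + 18 days = Jul 22, 2030.
The credit report is pulled: May 7, 2030.
The appraisal is ordered: May 7, 2030 + 3 days = May 10, 2030.
Both prerequisites met — underwriting issues conditional approval (Jul 22, 2030), the appraisal is ordered (May 10, 2030); the later is Jul 22, 2030.
Clear-to-close is issued: Jul 22, 2030 + 18 days = Aug 9, 2030.

August 9, 2030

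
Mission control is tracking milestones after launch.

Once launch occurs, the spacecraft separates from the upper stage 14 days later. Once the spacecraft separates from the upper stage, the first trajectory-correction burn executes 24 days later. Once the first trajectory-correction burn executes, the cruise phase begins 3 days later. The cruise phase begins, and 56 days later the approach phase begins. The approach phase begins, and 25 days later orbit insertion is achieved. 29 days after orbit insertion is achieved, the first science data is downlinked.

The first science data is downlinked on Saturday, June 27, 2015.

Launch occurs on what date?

Tuesday, January 27, 2015

The first science data is downlinked: Jun 27, 2015.
Orbit insertion is achieved: Jun 27, 2015 − 29 days = May 29, 2015.
The approach phase begins: May 29, 2015 − 25 days = May 4, 2015.
The cruise phase begins: May 4, 2015 − 56 days = Mar 9, 2015.
The first trajectory-correction burn executes: Mar 9, 2015 − 3 days = Mar 6, 2015.
The spacecraft separates from the upper stage: Mar 6, 2015 − 24 days = Feb 10, 2015.
Launch occurs: Feb 10, 2015 − 14 days = Jan 27, 2015.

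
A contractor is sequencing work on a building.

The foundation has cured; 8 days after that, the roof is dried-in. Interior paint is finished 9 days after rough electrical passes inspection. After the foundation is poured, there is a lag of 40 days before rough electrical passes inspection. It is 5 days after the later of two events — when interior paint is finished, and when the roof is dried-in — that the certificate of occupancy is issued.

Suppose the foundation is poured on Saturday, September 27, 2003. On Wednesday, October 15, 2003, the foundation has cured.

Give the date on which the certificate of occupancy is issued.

Thursday, November 20, 2003

The foundation is poured: Sep 27, 2003.
Rough electrical passes inspection: Sep 27, 2003 + 40 days = Nov 6, 2003.
Interior paint is finished: Nov 6, 2003 + 9 days = Nov 15, 2003.
The foundation has cured: Oct 15, 2003.
The roof is dried-in: Oct 15, 2003 + 8 days = Oct 23, 2003.
Both prerequisites met — interior paint is finished (Nov 15, 2003), the roof is dried-in (Oct 23, 2003); the later is Nov 15, 2003.
The certificate of occupancy is issued: Nov 15, 2003 + 5 days = Nov 20, 2003.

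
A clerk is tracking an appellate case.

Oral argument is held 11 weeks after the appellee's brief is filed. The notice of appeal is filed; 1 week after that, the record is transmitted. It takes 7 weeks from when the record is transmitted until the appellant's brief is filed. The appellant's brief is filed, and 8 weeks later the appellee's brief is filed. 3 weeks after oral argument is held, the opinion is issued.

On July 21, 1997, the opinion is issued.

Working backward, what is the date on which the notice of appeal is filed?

December 23, 1996

The opinion is issued: Jul 21, 1997.
Oral argument is held: Jul 21, 1997 − 3 weeks = Jun 30, 1997.
The appellee's brief is filed: Jun 30, 1997 − 11 weeks = Apr 14, 1997.
The appellant's brief is filed: Apr 14, 1997 − 8 weeks = Feb 17, 1997.
The record is transmitted: Feb 17, 1997 − 7 weeks = Dec 30, 1996.
The notice of appeal is filed: Dec 30, 1996 − 1 week = Dec 23, 1996.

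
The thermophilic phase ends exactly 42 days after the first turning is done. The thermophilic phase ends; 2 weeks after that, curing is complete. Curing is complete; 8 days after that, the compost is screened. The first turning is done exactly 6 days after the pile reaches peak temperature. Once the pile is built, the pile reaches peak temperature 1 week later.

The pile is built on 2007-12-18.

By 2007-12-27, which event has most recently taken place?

The pile reaches peak temperature

The pile is built: Dec 18, 2007.
The pile reaches peak temperature: Dec 18, 2007 + 1 week = Dec 25, 2007.
The first turning is done: Dec 25, 2007 + 6 days = Dec 31, 2007.
The thermophilic phase ends: Dec 31, 2007 + 42 days = Feb 11, 2008.
Curing is complete: Feb 11, 2008 + 2 weeks = Feb 25, 2008.
The compost is screened: Feb 25, 2008 + 8 days = Mar 4, 2008.
Dec 27, 2007 falls between when the pile reaches peak temperature (Dec 25, 2007) and when the first turning is done (Dec 31, 2007).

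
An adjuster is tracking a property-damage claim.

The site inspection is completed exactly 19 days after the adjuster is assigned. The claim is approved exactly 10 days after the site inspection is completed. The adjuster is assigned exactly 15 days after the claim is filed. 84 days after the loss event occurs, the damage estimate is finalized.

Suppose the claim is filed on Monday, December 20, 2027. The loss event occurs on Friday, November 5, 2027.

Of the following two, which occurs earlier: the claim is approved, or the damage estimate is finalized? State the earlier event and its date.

The claim is filed: Dec 20, 2027.
The adjuster is assigned: Dec 20, 2027 + 15 days = Jan 4, 2028.
The site inspection is completed: Jan 4, 2028 + 19 days = Jan 23, 2028.
The claim is approved: Jan 23, 2028 + 10 days = Feb 2, 2028.
The loss event occurs: Nov 5, 2027.
The damage estimate is finalized: Nov 5, 2027 + 84 days = Jan 28, 2028.
Comparing: the claim is approved on Feb 2, 2028 vs the damage estimate is finalized on Jan 28, 2028. Earlier: the damage estimate is finalized.

The damage estimate is finalized — Friday, January 28, 2028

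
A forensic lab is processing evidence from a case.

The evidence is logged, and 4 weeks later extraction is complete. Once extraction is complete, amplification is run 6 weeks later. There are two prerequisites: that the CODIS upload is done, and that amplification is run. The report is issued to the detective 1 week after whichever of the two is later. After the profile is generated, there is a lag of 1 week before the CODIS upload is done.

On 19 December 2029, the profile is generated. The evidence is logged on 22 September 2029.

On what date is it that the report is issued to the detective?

2 January 2030

The profile is generated: Dec 19, 2029.
The CODIS upload is done: Dec 19, 2029 + 1 week = Dec 26, 2029.
The evidence is logged: Sep 22, 2029.
Extraction is complete: Sep 22, 2029 + 4 weeks = Oct 20, 2029.
Amplification is run: Oct 20, 2029 + 6 weeks = Dec 1, 2029.
Both prerequisites met — the CODIS upload is done (Dec 26, 2029), amplification is run (Dec 1, 2029); the later is Dec 26, 2029.
The report is issued to the detective: Dec 26, 2029 + 1 week = Jan 2, 2030.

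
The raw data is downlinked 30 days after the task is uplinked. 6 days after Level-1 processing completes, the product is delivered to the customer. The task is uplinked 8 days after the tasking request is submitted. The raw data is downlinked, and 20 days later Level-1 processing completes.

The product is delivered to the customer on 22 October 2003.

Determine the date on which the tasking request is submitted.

19 August 2003

The product is delivered to the customer: Oct 22, 2003.
Level-1 processing completes: Oct 22, 2003 − 6 days = Oct 16, 2003.
The raw data is downlinked: Oct 16, 2003 − 20 days = Sep 26, 2003.
The task is uplinked: Sep 26, 2003 − 30 days = Aug 27, 2003.
The tasking request is submitted: Aug 27, 2003 − 8 days = Aug 19, 2003.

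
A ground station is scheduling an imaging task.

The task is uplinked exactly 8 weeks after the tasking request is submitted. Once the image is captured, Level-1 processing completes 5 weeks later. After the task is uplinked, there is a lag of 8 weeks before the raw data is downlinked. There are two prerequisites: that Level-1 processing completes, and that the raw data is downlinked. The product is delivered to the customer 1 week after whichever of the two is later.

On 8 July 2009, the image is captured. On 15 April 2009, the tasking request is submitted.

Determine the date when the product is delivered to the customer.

19 August 2009

The image is captured: Jul 8, 2009.
Level-1 processing completes: Jul 8, 2009 + 5 weeks = Aug 12, 2009.
The tasking request is submitted: Apr 15, 2009.
The task is uplinked: Apr 15, 2009 + 8 weeks = Jun 10, 2009.
The raw data is downlinked: Jun 10, 2009 + 8 weeks = Aug 5, 2009.
Both prerequisites met — Level-1 processing completes (Aug 12, 2009), the raw data is downlinked (Aug 5, 2009); the later is Aug 12, 2009.
The product is delivered to the customer: Aug 12, 2009 + 1 week = Aug 19, 2009.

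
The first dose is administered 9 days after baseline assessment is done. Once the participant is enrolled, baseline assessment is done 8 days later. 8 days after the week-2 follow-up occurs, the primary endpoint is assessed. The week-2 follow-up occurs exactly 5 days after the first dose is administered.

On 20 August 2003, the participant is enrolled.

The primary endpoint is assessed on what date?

19 September 2003

The participant is enrolled: Aug 20, 2003.
Baseline assessment is done: Aug 20, 2003 + 8 days = Aug 28, 2003.
The first dose is administered: Aug 28, 2003 + 9 days = Sep 6, 2003.
The week-2 follow-up occurs: Sep 6, 2003 + 5 days = Sep 11, 2003.
The primary endpoint is assessed: Sep 11, 2003 + 8 days = Sep 19, 2003.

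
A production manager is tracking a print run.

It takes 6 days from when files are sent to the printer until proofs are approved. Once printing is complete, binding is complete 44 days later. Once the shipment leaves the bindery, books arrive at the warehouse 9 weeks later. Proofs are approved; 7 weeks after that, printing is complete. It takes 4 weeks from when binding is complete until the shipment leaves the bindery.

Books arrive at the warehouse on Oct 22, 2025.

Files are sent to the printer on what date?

Apr 15, 2025

Books arrive at the warehouse: Oct 22, 2025.
The shipment leaves the bindery: Oct 22, 2025 − 9 weeks = Aug 20, 2025.
Binding is complete: Aug 20, 2025 − 4 weeks = Jul 23, 2025.
Printing is complete: Jul 23, 2025 − 44 days = Jun 9, 2025.
Proofs are approved: Jun 9, 2025 − 7 weeks = Apr 21, 2025.
Files are sent to the printer: Apr 21, 2025 − 6 days = Apr 15, 2025.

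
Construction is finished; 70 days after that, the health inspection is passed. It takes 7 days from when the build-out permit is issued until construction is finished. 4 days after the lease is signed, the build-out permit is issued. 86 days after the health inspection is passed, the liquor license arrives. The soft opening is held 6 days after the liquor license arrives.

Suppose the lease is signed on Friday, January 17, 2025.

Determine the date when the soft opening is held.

The lease is signed: Jan 17, 2025.
The build-out permit is issued: Jan 17, 2025 + 4 days = Jan 21, 2025.
Construction is finished: Jan 21, 2025 + 7 days = Jan 28, 2025.
The health inspection is passed: Jan 28, 2025 + 70 days = Apr 8, 2025.
The liquor license arrives: Apr 8, 2025 + 86 days = Jul 3, 2025.
The soft opening is held: Jul 3, 2025 + 6 days = Jul 9, 2025.

Wednesday, July 9, 2025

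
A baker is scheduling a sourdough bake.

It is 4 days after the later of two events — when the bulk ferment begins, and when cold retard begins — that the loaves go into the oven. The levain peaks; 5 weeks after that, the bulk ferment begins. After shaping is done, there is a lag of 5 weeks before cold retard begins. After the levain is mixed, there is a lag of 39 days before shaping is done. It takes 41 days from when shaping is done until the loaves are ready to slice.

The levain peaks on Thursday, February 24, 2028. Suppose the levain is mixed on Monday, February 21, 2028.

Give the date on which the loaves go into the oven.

The levain peaks: Feb 24, 2028.
The bulk ferment begins: Feb 24, 2028 + 5 weeks = Mar 30, 2028.
The levain is mixed: Feb 21, 2028.
Shaping is done: Feb 21, 2028 + 39 days = Mar 31, 2028.
Cold retard begins: Mar 31, 2028 + 5 weeks = May 5, 2028.
Both prerequisites met — the bulk ferment begins (Mar 30, 2028), cold retard begins (May 5, 2028); the later is May 5, 2028.
The loaves go into the oven: May 5, 2028 + 4 days = May 9, 2028.

Tuesday, May 9, 2028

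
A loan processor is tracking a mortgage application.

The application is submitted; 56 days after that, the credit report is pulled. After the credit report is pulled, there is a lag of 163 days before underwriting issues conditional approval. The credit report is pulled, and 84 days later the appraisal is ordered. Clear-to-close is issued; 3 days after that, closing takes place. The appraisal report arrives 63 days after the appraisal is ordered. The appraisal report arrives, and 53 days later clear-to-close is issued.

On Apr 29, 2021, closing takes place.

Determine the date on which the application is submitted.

Closing takes place: Apr 29, 2021.
Clear-to-close is issued: Apr 29, 2021 − 3 days = Apr 26, 2021.
The appraisal report arrives: Apr 26, 2021 − 53 days = Mar 4, 2021.
The appraisal is ordered: Mar 4, 2021 − 63 days = Dec 31, 2020.
The credit report is pulled: Dec 31, 2020 − 84 days = Oct 8, 2020.
The application is submitted: Oct 8, 2020 − 56 days = Aug 13, 2020.

Aug 13, 2020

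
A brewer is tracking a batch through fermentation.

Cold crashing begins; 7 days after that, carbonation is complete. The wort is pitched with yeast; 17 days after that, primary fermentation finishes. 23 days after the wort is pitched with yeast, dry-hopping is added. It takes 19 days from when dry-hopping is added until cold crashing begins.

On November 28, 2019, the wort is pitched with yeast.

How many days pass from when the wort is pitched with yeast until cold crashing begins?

Causal path: the wort is pitched with yeast → dry-hopping is added → cold crashing begins.
Total delay along the path: 23 + 19 = 42 days.

42 days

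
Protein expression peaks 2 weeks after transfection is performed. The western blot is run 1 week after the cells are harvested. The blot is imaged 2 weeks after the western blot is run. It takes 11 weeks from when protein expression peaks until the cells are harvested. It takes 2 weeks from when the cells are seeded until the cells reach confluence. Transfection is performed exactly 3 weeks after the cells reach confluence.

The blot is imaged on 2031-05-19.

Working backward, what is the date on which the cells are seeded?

The blot is imaged: May 19, 2031.
The western blot is run: May 19, 2031 − 2 weeks = May 5, 2031.
The cells are harvested: May 5, 2031 − 1 week = Apr 28, 2031.
Protein expression peaks: Apr 28, 2031 − 11 weeks = Feb 10, 2031.
Transfection is performed: Feb 10, 2031 − 2 weeks = Jan 27, 2031.
The cells reach confluence: Jan 27, 2031 − 3 weeks = Jan 6, 2031.
The cells are seeded: Jan 6, 2031 − 2 weeks = Dec 23, 2030.

2030-12-23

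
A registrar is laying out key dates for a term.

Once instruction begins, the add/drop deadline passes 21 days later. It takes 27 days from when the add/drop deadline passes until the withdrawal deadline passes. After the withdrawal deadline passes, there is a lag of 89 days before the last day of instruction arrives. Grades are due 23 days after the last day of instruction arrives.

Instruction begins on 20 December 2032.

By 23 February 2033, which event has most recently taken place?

Instruction begins: Dec 20, 2032.
The add/drop deadline passes: Dec 20, 2032 + 21 days = Jan 10, 2033.
The withdrawal deadline passes: Jan 10, 2033 + 27 days = Feb 6, 2033.
The last day of instruction arrives: Feb 6, 2033 + 89 days = May 6, 2033.
Grades are due: May 6, 2033 + 23 days = May 29, 2033.
Feb 23, 2033 falls between when the withdrawal deadline passes (Feb 6, 2033) and when the last day of instruction arrives (May 6, 2033).

The withdrawal deadline passes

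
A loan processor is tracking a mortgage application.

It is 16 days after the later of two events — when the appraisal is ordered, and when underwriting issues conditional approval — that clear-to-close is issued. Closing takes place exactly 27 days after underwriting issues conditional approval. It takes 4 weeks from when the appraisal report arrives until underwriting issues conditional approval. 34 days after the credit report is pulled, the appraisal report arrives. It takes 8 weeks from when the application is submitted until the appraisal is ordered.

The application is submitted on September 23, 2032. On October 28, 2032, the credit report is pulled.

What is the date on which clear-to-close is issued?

The application is submitted: Sep 23, 2032.
The appraisal is ordered: Sep 23, 2032 + 8 weeks = Nov 18, 2032.
The credit report is pulled: Oct 28, 2032.
The appraisal report arrives: Oct 28, 2032 + 34 days = Dec 1, 2032.
Underwriting issues conditional approval: Dec 1, 2032 + 4 weeks = Dec 29, 2032.
Both prerequisites met — the appraisal is ordered (Nov 18, 2032), underwriting issues conditional approval (Dec 29, 2032); the later is Dec 29, 2032.
Clear-to-close is issued: Dec 29, 2032 + 16 days = Jan 14, 2033.

January 14, 2033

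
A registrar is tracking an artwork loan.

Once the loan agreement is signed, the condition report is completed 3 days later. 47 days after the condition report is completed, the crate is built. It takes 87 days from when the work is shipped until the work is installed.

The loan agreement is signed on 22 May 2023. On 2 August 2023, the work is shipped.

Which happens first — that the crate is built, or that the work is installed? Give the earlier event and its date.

The loan agreement is signed: May 22, 2023.
The condition report is completed: May 22, 2023 + 3 days = May 25, 2023.
The crate is built: May 25, 2023 + 47 days = Jul 11, 2023.
The work is shipped: Aug 2, 2023.
The work is installed: Aug 2, 2023 + 87 days = Oct 28, 2023.
Comparing: the crate is built on Jul 11, 2023 vs the work is installed on Oct 28, 2023. Earlier: the crate is built.

The crate is built — 11 July 2023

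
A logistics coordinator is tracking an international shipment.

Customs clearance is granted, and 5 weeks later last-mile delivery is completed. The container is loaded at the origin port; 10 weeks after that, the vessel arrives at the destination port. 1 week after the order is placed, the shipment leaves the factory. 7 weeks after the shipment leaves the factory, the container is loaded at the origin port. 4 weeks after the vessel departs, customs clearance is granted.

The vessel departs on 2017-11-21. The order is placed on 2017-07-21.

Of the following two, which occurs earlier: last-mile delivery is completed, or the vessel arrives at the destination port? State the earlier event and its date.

The vessel departs: Nov 21, 2017.
Customs clearance is granted: Nov 21, 2017 + 4 weeks = Dec 19, 2017.
Last-mile delivery is completed: Dec 19, 2017 + 5 weeks = Jan 23, 2018.
The order is placed: Jul 21, 2017.
The shipment leaves the factory: Jul 21, 2017 + 1 week = Jul 28, 2017.
The container is loaded at the origin port: Jul 28, 2017 + 7 weeks = Sep 15, 2017.
The vessel arrives at the destination port: Sep 15, 2017 + 10 weeks = Nov 24, 2017.
Comparing: last-mile delivery is completed on Jan 23, 2018 vs the vessel arrives at the destination port on Nov 24, 2017. Earlier: the vessel arrives at the destination port.

The vessel arrives at the destination port — 2017-11-24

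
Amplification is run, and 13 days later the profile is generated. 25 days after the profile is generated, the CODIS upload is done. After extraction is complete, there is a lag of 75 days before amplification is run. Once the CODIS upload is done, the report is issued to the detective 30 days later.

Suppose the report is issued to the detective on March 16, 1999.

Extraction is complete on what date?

October 24, 1998

The report is issued to the detective: Mar 16, 1999.
The CODIS upload is done: Mar 16, 1999 − 30 days = Feb 14, 1999.
The profile is generated: Feb 14, 1999 − 25 days = Jan 20, 1999.
Amplification is run: Jan 20, 1999 − 13 days = Jan 7, 1999.
Extraction is complete: Jan 7, 1999 − 75 days = Oct 24, 1998.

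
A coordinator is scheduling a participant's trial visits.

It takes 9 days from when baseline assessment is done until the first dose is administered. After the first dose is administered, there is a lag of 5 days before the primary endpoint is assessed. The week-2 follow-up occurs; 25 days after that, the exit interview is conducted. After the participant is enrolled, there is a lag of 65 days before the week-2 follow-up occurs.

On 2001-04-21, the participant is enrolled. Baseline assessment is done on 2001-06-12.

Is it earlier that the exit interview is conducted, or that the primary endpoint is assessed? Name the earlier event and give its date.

The participant is enrolled: Apr 21, 2001.
The week-2 follow-up occurs: Apr 21, 2001 + 65 days = Jun 25, 2001.
The exit interview is conducted: Jun 25, 2001 + 25 days = Jul 20, 2001.
Baseline assessment is done: Jun 12, 2001.
The first dose is administered: Jun 12, 2001 + 9 days = Jun 21, 2001.
The primary endpoint is assessed: Jun 21, 2001 + 5 days = Jun 26, 2001.
Comparing: the exit interview is conducted on Jul 20, 2001 vs the primary endpoint is assessed on Jun 26, 2001. Earlier: the primary endpoint is assessed.

The primary endpoint is assessed — 2001-06-26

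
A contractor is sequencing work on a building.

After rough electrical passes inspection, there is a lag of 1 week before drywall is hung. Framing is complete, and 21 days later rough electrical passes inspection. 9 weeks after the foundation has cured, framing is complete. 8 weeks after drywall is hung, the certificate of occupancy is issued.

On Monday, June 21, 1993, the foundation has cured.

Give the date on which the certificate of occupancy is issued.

Monday, November 15, 1993

The foundation has cured: Jun 21, 1993.
Framing is complete: Jun 21, 1993 + 9 weeks = Aug 23, 1993.
Rough electrical passes inspection: Aug 23, 1993 + 21 days = Sep 13, 1993.
Drywall is hung: Sep 13, 1993 + 1 week = Sep 20, 1993.
The certificate of occupancy is issued: Sep 20, 1993 + 8 weeks = Nov 15, 1993.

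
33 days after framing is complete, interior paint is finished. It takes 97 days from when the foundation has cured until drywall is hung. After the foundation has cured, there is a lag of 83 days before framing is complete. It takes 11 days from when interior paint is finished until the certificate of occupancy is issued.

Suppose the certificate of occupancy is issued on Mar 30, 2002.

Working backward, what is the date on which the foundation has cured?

Nov 23, 2001

The certificate of occupancy is issued: Mar 30, 2002.
Interior paint is finished: Mar 30, 2002 − 11 days = Mar 19, 2002.
Framing is complete: Mar 19, 2002 − 33 days = Feb 14, 2002.
The foundation has cured: Feb 14, 2002 − 83 days = Nov 23, 2001.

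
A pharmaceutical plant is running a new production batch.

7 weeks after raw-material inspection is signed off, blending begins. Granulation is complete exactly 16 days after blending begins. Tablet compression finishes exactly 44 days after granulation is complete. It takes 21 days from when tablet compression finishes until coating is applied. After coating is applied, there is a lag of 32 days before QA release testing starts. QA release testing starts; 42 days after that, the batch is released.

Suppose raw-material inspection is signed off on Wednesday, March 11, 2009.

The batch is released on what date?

Thursday, October 1, 2009

Raw-material inspection is signed off: Mar 11, 2009.
Blending begins: Mar 11, 2009 + 7 weeks = Apr 29, 2009.
Granulation is complete: Apr 29, 2009 + 16 days = May 15, 2009.
Tablet compression finishes: May 15, 2009 + 44 days = Jun 28, 2009.
Coating is applied: Jun 28, 2009 + 21 days = Jul 19, 2009.
QA release testing starts: Jul 19, 2009 + 32 days = Aug 20, 2009.
The batch is released: Aug 20, 2009 + 42 days = Oct 1, 2009.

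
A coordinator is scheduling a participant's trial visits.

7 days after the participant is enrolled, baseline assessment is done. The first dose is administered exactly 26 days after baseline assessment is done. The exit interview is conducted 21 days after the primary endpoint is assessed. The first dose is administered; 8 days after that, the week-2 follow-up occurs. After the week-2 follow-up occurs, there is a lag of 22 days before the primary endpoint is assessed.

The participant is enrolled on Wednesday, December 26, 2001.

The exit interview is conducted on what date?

The participant is enrolled: Dec 26, 2001.
Baseline assessment is done: Dec 26, 2001 + 7 days = Jan 2, 2002.
The first dose is administered: Jan 2, 2002 + 26 days = Jan 28, 2002.
The week-2 follow-up occurs: Jan 28, 2002 + 8 days = Feb 5, 2002.
The primary endpoint is assessed: Feb 5, 2002 + 22 days = Feb 27, 2002.
The exit interview is conducted: Feb 27, 2002 + 21 days = Mar 20, 2002.

Wednesday, March 20, 2002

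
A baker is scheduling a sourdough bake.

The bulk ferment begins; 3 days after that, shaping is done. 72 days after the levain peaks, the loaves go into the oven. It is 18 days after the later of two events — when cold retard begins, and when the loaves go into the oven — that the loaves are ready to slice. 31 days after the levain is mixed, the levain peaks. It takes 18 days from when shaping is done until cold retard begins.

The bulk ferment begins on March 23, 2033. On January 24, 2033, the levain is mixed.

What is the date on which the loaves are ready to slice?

The bulk ferment begins: Mar 23, 2033.
Shaping is done: Mar 23, 2033 + 3 days = Mar 26, 2033.
Cold retard begins: Mar 26, 2033 + 18 days = Apr 13, 2033.
The levain is mixed: Jan 24, 2033.
The levain peaks: Jan 24, 2033 + 31 days = Feb 24, 2033.
The loaves go into the oven: Feb 24, 2033 + 72 days = May 7, 2033.
Both prerequisites met — cold retard begins (Apr 13, 2033), the loaves go into the oven (May 7, 2033); the later is May 7, 2033.
The loaves are ready to slice: May 7, 2033 + 18 days = May 25, 2033.

May 25, 2033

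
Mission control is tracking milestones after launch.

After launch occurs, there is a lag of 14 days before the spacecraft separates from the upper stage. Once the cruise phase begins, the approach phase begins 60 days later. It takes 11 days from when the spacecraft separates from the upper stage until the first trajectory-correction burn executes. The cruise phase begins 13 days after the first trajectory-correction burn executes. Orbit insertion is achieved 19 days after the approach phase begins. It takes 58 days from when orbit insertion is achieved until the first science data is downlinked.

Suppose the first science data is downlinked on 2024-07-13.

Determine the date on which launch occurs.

2024-01-20

The first science data is downlinked: Jul 13, 2024.
Orbit insertion is achieved: Jul 13, 2024 − 58 days = May 16, 2024.
The approach phase begins: May 16, 2024 − 19 days = Apr 27, 2024.
The cruise phase begins: Apr 27, 2024 − 60 days = Feb 27, 2024.
The first trajectory-correction burn executes: Feb 27, 2024 − 13 days = Feb 14, 2024.
The spacecraft separates from the upper stage: Feb 14, 2024 − 11 days = Feb 3, 2024.
Launch occurs: Feb 3, 2024 − 14 days = Jan 20, 2024.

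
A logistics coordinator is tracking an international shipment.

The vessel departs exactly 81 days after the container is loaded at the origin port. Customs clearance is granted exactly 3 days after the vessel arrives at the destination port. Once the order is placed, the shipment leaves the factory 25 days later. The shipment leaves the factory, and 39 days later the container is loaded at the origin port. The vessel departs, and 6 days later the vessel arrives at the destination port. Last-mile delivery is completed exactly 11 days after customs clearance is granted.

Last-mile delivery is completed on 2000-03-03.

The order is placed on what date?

1999-09-20

Last-mile delivery is completed: Mar 3, 2000.
Customs clearance is granted: Mar 3, 2000 − 11 days = Feb 21, 2000.
The vessel arrives at the destination port: Feb 21, 2000 − 3 days = Feb 18, 2000.
The vessel departs: Feb 18, 2000 − 6 days = Feb 12, 2000.
The container is loaded at the origin port: Feb 12, 2000 − 81 days = Nov 23, 1999.
The shipment leaves the factory: Nov 23, 1999 − 39 days = Oct 15, 1999.
The order is placed: Oct 15, 1999 − 25 days = Sep 20, 1999.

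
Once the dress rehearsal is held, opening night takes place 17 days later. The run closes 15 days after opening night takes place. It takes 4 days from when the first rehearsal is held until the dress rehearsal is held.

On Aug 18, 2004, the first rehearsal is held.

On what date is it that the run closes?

Sep 23, 2004

The first rehearsal is held: Aug 18, 2004.
The dress rehearsal is held: Aug 18, 2004 + 4 days = Aug 22, 2004.
Opening night takes place: Aug 22, 2004 + 17 days = Sep 8, 2004.
The run closes: Sep 8, 2004 + 15 days = Sep 23, 2004.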